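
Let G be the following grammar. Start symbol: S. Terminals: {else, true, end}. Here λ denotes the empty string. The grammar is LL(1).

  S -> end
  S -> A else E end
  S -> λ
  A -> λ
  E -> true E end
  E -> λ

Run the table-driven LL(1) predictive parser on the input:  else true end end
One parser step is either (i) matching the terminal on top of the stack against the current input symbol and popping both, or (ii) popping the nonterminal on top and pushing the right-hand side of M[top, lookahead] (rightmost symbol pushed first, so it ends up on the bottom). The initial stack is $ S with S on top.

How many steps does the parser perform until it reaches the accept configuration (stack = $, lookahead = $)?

step 1: stack=$ S  input=else true end end $  — expand S -> A else E end
step 2: stack=$ end E else A  input=else true end end $  — expand A -> λ
step 3: stack=$ end E else  input=else true end end $  — match else
step 4: stack=$ end E  input=true end end $  — expand E -> true E end
step 5: stack=$ end end E true  input=true end end $  — match true
step 6: stack=$ end end E  input=end end $  — expand E -> λ
step 7: stack=$ end end  input=end end $  — match end
step 8: stack=$ end  input=end $  — match end
Accept reached after 8 steps.

8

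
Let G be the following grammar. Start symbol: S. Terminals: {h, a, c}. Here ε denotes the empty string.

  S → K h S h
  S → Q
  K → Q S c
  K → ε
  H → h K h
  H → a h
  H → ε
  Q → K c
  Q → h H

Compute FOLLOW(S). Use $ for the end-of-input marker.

FIRST(H): from H→h K h we get {h}; from H→a h we get {a}; from H→ε we get {ε}. So FIRST(H) = {ε, a, h}.
FIRST(S): from S→K h S h we get {c, h}; from S→Q we get {c, h}. So FIRST(S) = {c, h}.
FIRST(K): from K→Q S c we get {c, h}; from K→ε we get {ε}. So FIRST(K) = {ε, c, h}.
FIRST(Q): from Q→K c we get {c, h}; from Q→h H we get {h}. So FIRST(Q) = {c, h}.
FOLLOW(S) includes $ since S is the start symbol.
FOLLOW(S): in S→K h S h, S is followed by h with FIRST {h}; in K→Q S c, S is followed by c with FIRST {c}. Thus FOLLOW(S) = {$, c, h}.
FOLLOW(K): in S→K h S h, K is followed by h S h with FIRST {h}; in H→h K h, K is followed by h with FIRST {h}; in Q→K c, K is followed by c with FIRST {c}. Thus FOLLOW(K) = {c, h}.
FOLLOW(Q): in S→Q, the suffix after Q is empty, so FOLLOW(Q) ⊇ FOLLOW(S) = {$, c, h}; in K→Q S c, Q is followed by S c with FIRST {c, h}. Thus FOLLOW(Q) = {$, c, h}.
FOLLOW(H): in Q→h H, the suffix after H is empty, so FOLLOW(H) ⊇ FOLLOW(Q) = {$, c, h}. Thus FOLLOW(H) = {$, c, h}.

{$, c, h}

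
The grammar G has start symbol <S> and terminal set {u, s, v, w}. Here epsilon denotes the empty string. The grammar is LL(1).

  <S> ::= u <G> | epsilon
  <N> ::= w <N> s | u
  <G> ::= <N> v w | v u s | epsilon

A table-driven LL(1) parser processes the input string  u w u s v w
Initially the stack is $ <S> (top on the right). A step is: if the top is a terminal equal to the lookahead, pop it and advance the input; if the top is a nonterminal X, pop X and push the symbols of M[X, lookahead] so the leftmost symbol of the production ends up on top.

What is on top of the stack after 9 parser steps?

w

     Stack          Input          Action
  1  $ <S>          u w u s v w $  expand <S> ::= u <G>
  2  $ <G> u        u w u s v w $  match u
  3  $ <G>          w u s v w $    expand <G> ::= <N> v w
  4  $ w v <N>      w u s v w $    expand <N> ::= w <N> s
  5  $ w v s <N> w  w u s v w $    match w
  6  $ w v s <N>    u s v w $      expand <N> ::= u
  7  $ w v s u      u s v w $      match u
  8  $ w v s        s v w $        match s
  9  $ w v          v w $          match v
Stack after step 9: $ w (top = w).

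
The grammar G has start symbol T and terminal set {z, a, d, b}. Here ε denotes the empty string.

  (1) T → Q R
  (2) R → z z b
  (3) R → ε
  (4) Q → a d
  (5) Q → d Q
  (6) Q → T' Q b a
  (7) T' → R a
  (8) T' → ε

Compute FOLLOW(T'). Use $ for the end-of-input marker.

FIRST(R) = {ε, z}
FIRST(T') = {ε, a, z}  (via R a)
FIRST(Q) = {a, d, z}  (via T' Q b a)
FIRST(T) = {a, d, z}  (via Q R)
FOLLOW(T) includes $ since T is the start symbol.
FOLLOW(T): T appears on no right-hand side. Thus FOLLOW(T) = {$}.
FOLLOW(R): in T→Q R, the suffix after R is empty, so FOLLOW(R) ⊇ FOLLOW(T) = {$}; in T'→R a, R is followed by a with FIRST {a}. Thus FOLLOW(R) = {$, a}.
FOLLOW(Q): in T→Q R, Q is followed by R with FIRST {ε, z}; in T→Q R, the suffix after Q is nullable, so FOLLOW(Q) ⊇ FOLLOW(T) = {$}; in Q→d Q, the suffix after Q is empty (adds nothing new); in Q→T' Q b a, Q is followed by b a with FIRST {b}. Thus FOLLOW(Q) = {$, b, z}.
FOLLOW(T'): in Q→T' Q b a, T' is followed by Q b a with FIRST {a, d, z}. Thus FOLLOW(T') = {a, d, z}.

{a, d, z}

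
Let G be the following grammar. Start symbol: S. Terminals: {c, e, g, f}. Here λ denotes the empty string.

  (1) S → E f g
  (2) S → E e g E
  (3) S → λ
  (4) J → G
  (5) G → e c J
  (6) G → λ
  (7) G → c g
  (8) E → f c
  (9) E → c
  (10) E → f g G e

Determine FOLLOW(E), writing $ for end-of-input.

{$, e, f}

FIRST(G): from G→e c J we get {e}; from G→λ we get {λ}; from G→c g we get {c}. So FIRST(G) = {λ, c, e}.
FIRST(E): from E→f c we get {f}; from E→c we get {c}; from E→f g G e we get {f}. So FIRST(E) = {c, f}.
FIRST(S): from S→E f g we get {c, f}; from S→E e g E we get {c, f}; from S→λ we get {λ}. So FIRST(S) = {λ, c, f}.
FIRST(J): from J→G we get {λ, c, e}. So FIRST(J) = {λ, c, e}.
FOLLOW(S) includes $ since S is the start symbol.
FOLLOW(S): S appears on no right-hand side. Thus FOLLOW(S) = {$}.
FOLLOW(E): in S→E f g, E is followed by f g with FIRST {f}; in S→E e g E (occurrence 1), E is followed by e g E with FIRST {e}; in S→E e g E (occurrence 2), the suffix after E is empty, so FOLLOW(E) ⊇ FOLLOW(S) = {$}. Thus FOLLOW(E) = {$, e, f}.
FOLLOW(J): in G→e c J, the suffix after J is empty, so FOLLOW(J) ⊇ FOLLOW(G) = {e}. Thus FOLLOW(J) = {e}.
FOLLOW(G): in J→G, the suffix after G is empty, so FOLLOW(G) ⊇ FOLLOW(J) = {e}; in E→f g G e, G is followed by e with FIRST {e}. Thus FOLLOW(G) = {e}.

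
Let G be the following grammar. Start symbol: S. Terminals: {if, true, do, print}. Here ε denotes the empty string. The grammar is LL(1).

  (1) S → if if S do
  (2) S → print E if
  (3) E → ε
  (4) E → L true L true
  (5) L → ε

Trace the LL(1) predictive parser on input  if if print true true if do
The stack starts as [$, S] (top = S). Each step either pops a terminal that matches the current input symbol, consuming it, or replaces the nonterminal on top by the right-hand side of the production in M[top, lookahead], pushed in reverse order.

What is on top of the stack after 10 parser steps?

if

step 1: stack=$ S  input=if if print true true if do $  — expand S → if if S do
step 2: stack=$ do S if if  input=if if print true true if do $  — match if
step 3: stack=$ do S if  input=if print true true if do $  — match if
step 4: stack=$ do S  input=print true true if do $  — expand S → print E if
step 5: stack=$ do if E print  input=print true true if do $  — match print
step 6: stack=$ do if E  input=true true if do $  — expand E → L true L true
step 7: stack=$ do if true L true L  input=true true if do $  — expand L → ε
step 8: stack=$ do if true L true  input=true true if do $  — match true
step 9: stack=$ do if true L  input=true if do $  — expand L → ε
step 10: stack=$ do if true  input=true if do $  — match true
Stack after step 10: $ do if (top = if).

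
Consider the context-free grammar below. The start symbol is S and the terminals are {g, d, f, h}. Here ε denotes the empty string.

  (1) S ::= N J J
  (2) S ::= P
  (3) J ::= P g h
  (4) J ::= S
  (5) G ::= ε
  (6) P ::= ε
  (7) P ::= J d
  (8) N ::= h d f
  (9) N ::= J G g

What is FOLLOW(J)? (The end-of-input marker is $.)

FIRST(G) = {ε}
FIRST(S) = {ε, d, g, h}  (via N J J, P)
FIRST(J) = {ε, d, g, h}  (via P g h, S)
FIRST(P) = {ε, d, g, h}  (via J d)
FIRST(N) = {d, g, h}  (via J G g)
FOLLOW(S) includes $ since S is the start symbol.
FOLLOW(G): in N::=J G g, G is followed by g with FIRST {g}. Thus FOLLOW(G) = {g}.
FOLLOW(S): in J::=S, the suffix after S is empty, so FOLLOW(S) ⊇ FOLLOW(J) = {$, d, g, h}. Thus FOLLOW(S) = {$, d, g, h}.
FOLLOW(J): in S::=N J J (occurrence 1), J is followed by J with FIRST {ε, d, g, h}; in S::=N J J (occurrence 1), the suffix after J is nullable, so FOLLOW(J) ⊇ FOLLOW(S) = {$, d, g, h}; in S::=N J J (occurrence 2), the suffix after J is empty, so FOLLOW(J) ⊇ FOLLOW(S) = {$, d, g, h}; in P::=J d, J is followed by d with FIRST {d}; in N::=J G g, J is followed by G g with FIRST {g}. Thus FOLLOW(J) = {$, d, g, h}.
FOLLOW(P): in S::=P, the suffix after P is empty, so FOLLOW(P) ⊇ FOLLOW(S) = {$, d, g, h}; in J::=P g h, P is followed by g h with FIRST {g}. Thus FOLLOW(P) = {$, d, g, h}.
FOLLOW(N): in S::=N J J, N is followed by J J with FIRST {ε, d, g, h}; in S::=N J J, the suffix after N is nullable, so FOLLOW(N) ⊇ FOLLOW(S) = {$, d, g, h}. Thus FOLLOW(N) = {$, d, g, h}.

{$, d, g, h}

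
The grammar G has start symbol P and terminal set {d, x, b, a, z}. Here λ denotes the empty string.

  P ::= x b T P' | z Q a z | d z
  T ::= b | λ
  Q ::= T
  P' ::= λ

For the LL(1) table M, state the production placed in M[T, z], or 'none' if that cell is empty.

none

FIRST(P) = {d, x, z}
FIRST(T) = {λ, b}
FIRST(P') = {λ}
FIRST(Q) = {λ, b}  (via T)
FOLLOW(P) includes $ since P is the start symbol.
FOLLOW(P): P appears on no right-hand side. Thus FOLLOW(P) = {$}.
FOLLOW(Q): in P::=z Q a z, Q is followed by a z with FIRST {a}. Thus FOLLOW(Q) = {a}.
FOLLOW(T): in P::=x b T P', T is followed by P' with FIRST {λ}; in P::=x b T P', the suffix after T is nullable, so FOLLOW(T) ⊇ FOLLOW(P) = {$}; in Q::=T, the suffix after T is empty, so FOLLOW(T) ⊇ FOLLOW(Q) = {a}. Thus FOLLOW(T) = {$, a}.
For T ::= b: FIRST(b) = {b}, so it goes in M[T, t] for t ∈ {b}.
For T ::= λ: FIRST(λ) = {λ}, so it goes in M[T, t] for t ∈ {}; since λ ∈ FIRST, also for every t ∈ FOLLOW(T) = {$, a}.
None of these place a production in M[T, z].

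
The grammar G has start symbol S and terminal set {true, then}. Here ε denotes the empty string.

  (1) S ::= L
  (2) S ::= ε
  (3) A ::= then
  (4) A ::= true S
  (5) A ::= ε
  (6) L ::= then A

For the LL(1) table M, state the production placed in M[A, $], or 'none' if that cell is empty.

FIRST(A): from A::=then we get {then}; from A::=true S we get {true}; from A::=ε we get {ε}. So FIRST(A) = {ε, then, true}.
FIRST(L): from L::=then A we get {then}. So FIRST(L) = {then}.
FIRST(S): from S::=L we get {then}; from S::=ε we get {ε}. So FIRST(S) = {ε, then}.
FOLLOW(S) includes $ since S is the start symbol.
FOLLOW(L): in S::=L, the suffix after L is empty, so FOLLOW(L) ⊇ FOLLOW(S) = {$}. Thus FOLLOW(L) = {$}.
FOLLOW(A): in L::=then A, the suffix after A is empty, so FOLLOW(A) ⊇ FOLLOW(L) = {$}. Thus FOLLOW(A) = {$}.
For A ::= then: FIRST(then) = {then}, so it goes in M[A, t] for t ∈ {then}.
For A ::= true S: FIRST(true S) = {true}, so it goes in M[A, t] for t ∈ {true}.
For A ::= ε: FIRST(ε) = {ε}, so it goes in M[A, t] for t ∈ {}; since ε ∈ FIRST, also for every t ∈ FOLLOW(A) = {$}.

A ::= ε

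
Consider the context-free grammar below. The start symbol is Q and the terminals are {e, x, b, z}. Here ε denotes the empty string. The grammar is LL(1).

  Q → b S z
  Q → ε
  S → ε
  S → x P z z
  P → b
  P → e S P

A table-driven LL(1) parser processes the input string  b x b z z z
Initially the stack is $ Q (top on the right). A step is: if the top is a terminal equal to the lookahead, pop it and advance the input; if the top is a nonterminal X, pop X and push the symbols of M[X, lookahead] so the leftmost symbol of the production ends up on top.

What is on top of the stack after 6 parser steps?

z

     Stack        Input          Action
  1  $ Q          b x b z z z $  expand Q → b S z
  2  $ z S b      b x b z z z $  match b
  3  $ z S        x b z z z $    expand S → x P z z
  4  $ z z z P x  x b z z z $    match x
  5  $ z z z P    b z z z $      expand P → b
  6  $ z z z b    b z z z $      match b
Stack after step 6: $ z z z (top = z).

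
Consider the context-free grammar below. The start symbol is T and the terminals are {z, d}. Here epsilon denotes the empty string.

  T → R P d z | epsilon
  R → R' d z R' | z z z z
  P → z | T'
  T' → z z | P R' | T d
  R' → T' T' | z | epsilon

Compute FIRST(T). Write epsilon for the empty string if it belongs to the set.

FIRST(T) = {epsilon, d, z}  (via R P d z)
FIRST(R) = {d, z}  (via R' d z R')
FIRST(P) = {d, z}  (via T')
FIRST(T') = {d, z}  (via P R', T d)
FIRST(R') = {epsilon, d, z}  (via T' T')

{epsilon, d, z}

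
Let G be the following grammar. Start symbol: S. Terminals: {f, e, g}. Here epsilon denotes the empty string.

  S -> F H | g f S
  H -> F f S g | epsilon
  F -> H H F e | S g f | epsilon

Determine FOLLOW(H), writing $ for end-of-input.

FIRST(S) = {epsilon, e, f, g}  (via F H)
FIRST(H) = {epsilon, e, f, g}  (via F f S g)
FIRST(F) = {epsilon, e, f, g}  (via H H F e, S g f)
FOLLOW(S) includes $ since S is the start symbol.
FOLLOW(S): in S->g f S, the suffix after S is empty (adds nothing new); in H->F f S g, S is followed by g with FIRST {g}; in F->S g f, S is followed by g f with FIRST {g}. Thus FOLLOW(S) = {$, g}.
FOLLOW(H): in S->F H, the suffix after H is empty, so FOLLOW(H) ⊇ FOLLOW(S) = {$, g}; in F->H H F e (occurrence 1), H is followed by H F e with FIRST {e, f, g}; in F->H H F e (occurrence 2), H is followed by F e with FIRST {e, f, g}. Thus FOLLOW(H) = {$, e, f, g}.
FOLLOW(F): in S->F H, F is followed by H with FIRST {epsilon, e, f, g}; in S->F H, the suffix after F is nullable, so FOLLOW(F) ⊇ FOLLOW(S) = {$, g}; in H->F f S g, F is followed by f S g with FIRST {f}; in F->H H F e, F is followed by e with FIRST {e}. Thus FOLLOW(F) = {$, e, f, g}.

{$, e, f, g}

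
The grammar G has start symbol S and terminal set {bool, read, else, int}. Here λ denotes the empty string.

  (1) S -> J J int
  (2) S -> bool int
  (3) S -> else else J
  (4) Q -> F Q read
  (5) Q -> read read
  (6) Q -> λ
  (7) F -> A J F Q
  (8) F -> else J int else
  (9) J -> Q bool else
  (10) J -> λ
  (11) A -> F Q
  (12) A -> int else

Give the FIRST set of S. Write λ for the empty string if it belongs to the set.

{bool, else, int, read}

FIRST(S) = {bool, else, int, read}  (via J J int)
FIRST(Q) = {λ, else, int, read}  (via F Q read)
FIRST(J) = {λ, bool, else, int, read}  (via Q bool else)
FIRST(F) = {else, int}  (via A J F Q)
FIRST(A) = {else, int}  (via F Q)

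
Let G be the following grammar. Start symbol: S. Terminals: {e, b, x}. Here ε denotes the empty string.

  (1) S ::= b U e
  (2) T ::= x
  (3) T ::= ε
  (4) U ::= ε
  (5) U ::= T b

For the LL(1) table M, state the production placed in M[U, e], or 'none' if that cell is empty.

FIRST(S) = {b}
FIRST(T) = {ε, x}
FIRST(U) = {ε, b, x}  (via T b)
FOLLOW(S) includes $ since S is the start symbol.
FOLLOW(U): in S::=b U e, U is followed by e with FIRST {e}. Thus FOLLOW(U) = {e}.
For U ::= ε: FIRST(ε) = {ε}, so it goes in M[U, t] for t ∈ {}; since ε ∈ FIRST, also for every t ∈ FOLLOW(U) = {e}.
For U ::= T b: FIRST(T b) = {b, x}, so it goes in M[U, t] for t ∈ {b, x}.

U ::= ε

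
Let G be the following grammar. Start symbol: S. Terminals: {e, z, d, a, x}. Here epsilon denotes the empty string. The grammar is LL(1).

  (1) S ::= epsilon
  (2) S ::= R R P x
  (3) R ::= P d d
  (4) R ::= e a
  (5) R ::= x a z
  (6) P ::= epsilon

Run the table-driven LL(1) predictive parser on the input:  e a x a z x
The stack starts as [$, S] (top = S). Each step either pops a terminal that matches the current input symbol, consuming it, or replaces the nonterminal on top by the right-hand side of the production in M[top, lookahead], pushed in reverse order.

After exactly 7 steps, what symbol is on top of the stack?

z

     Stack        Input          Action
  1  $ S          e a x a z x $  expand S ::= R R P x
  2  $ x P R R    e a x a z x $  expand R ::= e a
  3  $ x P R a e  e a x a z x $  match e
  4  $ x P R a    a x a z x $    match a
  5  $ x P R      x a z x $      expand R ::= x a z
  6  $ x P z a x  x a z x $      match x
  7  $ x P z a    a z x $        match a
Stack after step 7: $ x P z (top = z).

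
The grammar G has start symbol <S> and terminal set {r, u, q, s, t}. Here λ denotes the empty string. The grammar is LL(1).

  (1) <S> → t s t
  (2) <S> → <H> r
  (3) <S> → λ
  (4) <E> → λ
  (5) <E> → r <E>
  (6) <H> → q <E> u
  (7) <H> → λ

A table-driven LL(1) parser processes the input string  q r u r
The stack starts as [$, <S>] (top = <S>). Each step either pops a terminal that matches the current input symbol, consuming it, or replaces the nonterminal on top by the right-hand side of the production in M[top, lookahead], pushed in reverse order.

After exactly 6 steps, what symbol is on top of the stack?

step 1: stack=$ <S>  input=q r u r $  — expand <S> → <H> r
step 2: stack=$ r <H>  input=q r u r $  — expand <H> → q <E> u
step 3: stack=$ r u <E> q  input=q r u r $  — match q
step 4: stack=$ r u <E>  input=r u r $  — expand <E> → r <E>
step 5: stack=$ r u <E> r  input=r u r $  — match r
step 6: stack=$ r u <E>  input=u r $  — expand <E> → λ
Stack after step 6: $ r u (top = u).

u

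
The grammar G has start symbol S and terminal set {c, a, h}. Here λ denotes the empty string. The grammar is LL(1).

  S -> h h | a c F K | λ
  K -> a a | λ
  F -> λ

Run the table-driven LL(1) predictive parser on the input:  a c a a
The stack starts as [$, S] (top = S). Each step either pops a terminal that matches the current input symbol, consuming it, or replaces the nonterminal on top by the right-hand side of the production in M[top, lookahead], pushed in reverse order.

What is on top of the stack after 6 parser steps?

     Stack      Input      Action
  1  $ S        a c a a $  expand S -> a c F K
  2  $ K F c a  a c a a $  match a
  3  $ K F c    c a a $    match c
  4  $ K F      a a $      expand F -> λ
  5  $ K        a a $      expand K -> a a
  6  $ a a      a a $      match a
Stack after step 6: $ a (top = a).

a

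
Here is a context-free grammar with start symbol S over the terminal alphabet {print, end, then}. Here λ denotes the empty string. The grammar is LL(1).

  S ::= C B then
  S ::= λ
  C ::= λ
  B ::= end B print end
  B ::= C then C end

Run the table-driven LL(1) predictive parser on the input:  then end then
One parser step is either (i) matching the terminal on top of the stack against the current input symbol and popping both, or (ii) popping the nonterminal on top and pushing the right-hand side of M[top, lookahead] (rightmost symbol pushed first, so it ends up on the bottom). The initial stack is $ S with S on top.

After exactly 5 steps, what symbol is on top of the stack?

step 1: stack=$ S  input=then end then $  — expand S ::= C B then
step 2: stack=$ then B C  input=then end then $  — expand C ::= λ
step 3: stack=$ then B  input=then end then $  — expand B ::= C then C end
step 4: stack=$ then end C then C  input=then end then $  — expand C ::= λ
step 5: stack=$ then end C then  input=then end then $  — match then
Stack after step 5: $ then end C (top = C).

C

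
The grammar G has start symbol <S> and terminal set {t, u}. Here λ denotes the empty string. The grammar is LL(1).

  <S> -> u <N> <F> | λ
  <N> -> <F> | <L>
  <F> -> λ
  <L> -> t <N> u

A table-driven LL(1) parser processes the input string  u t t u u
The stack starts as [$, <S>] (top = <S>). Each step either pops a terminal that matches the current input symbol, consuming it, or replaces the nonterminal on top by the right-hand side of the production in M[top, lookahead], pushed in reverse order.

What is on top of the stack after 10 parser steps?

u

step 1: stack=$ <S>  input=u t t u u $  — expand <S> -> u <N> <F>
step 2: stack=$ <F> <N> u  input=u t t u u $  — match u
step 3: stack=$ <F> <N>  input=t t u u $  — expand <N> -> <L>
step 4: stack=$ <F> <L>  input=t t u u $  — expand <L> -> t <N> u
step 5: stack=$ <F> u <N> t  input=t t u u $  — match t
step 6: stack=$ <F> u <N>  input=t u u $  — expand <N> -> <L>
step 7: stack=$ <F> u <L>  input=t u u $  — expand <L> -> t <N> u
step 8: stack=$ <F> u u <N> t  input=t u u $  — match t
step 9: stack=$ <F> u u <N>  input=u u $  — expand <N> -> <F>
step 10: stack=$ <F> u u <F>  input=u u $  — expand <F> -> λ
Stack after step 10: $ <F> u u (top = u).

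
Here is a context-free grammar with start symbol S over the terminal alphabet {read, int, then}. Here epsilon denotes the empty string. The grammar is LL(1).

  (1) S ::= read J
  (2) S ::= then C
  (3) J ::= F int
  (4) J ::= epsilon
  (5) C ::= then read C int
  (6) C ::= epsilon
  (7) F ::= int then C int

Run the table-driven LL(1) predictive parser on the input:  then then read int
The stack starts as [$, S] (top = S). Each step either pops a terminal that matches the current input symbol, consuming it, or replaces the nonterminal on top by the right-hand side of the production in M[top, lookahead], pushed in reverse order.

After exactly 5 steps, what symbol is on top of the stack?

C

step 1: stack=$ S  input=then then read int $  — expand S ::= then C
step 2: stack=$ C then  input=then then read int $  — match then
step 3: stack=$ C  input=then read int $  — expand C ::= then read C int
step 4: stack=$ int C read then  input=then read int $  — match then
step 5: stack=$ int C read  input=read int $  — match read
Stack after step 5: $ int C (top = C).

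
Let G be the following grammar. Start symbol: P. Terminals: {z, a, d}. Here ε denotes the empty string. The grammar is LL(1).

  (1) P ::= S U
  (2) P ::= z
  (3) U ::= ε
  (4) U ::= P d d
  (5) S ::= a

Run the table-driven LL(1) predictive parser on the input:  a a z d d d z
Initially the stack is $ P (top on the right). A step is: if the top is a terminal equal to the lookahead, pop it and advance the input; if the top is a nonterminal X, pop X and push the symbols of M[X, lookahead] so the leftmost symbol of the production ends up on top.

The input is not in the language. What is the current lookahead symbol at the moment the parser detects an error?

step 1: stack=$ P  input=a a z d d d z $  — expand P ::= S U
step 2: stack=$ U S  input=a a z d d d z $  — expand S ::= a
step 3: stack=$ U a  input=a a z d d d z $  — match a
step 4: stack=$ U  input=a z d d d z $  — expand U ::= P d d
step 5: stack=$ d d P  input=a z d d d z $  — expand P ::= S U
step 6: stack=$ d d U S  input=a z d d d z $  — expand S ::= a
step 7: stack=$ d d U a  input=a z d d d z $  — match a
step 8: stack=$ d d U  input=z d d d z $  — expand U ::= P d d
step 9: stack=$ d d d d P  input=z d d d z $  — expand P ::= z
step 10: stack=$ d d d d z  input=z d d d z $  — match z
step 11: stack=$ d d d d  input=d d d z $  — match d
step 12: stack=$ d d d  input=d d z $  — match d
step 13: stack=$ d d  input=d z $  — match d
step 14: stack=$ d  input=z $  — error: top is terminal d but lookahead is z

z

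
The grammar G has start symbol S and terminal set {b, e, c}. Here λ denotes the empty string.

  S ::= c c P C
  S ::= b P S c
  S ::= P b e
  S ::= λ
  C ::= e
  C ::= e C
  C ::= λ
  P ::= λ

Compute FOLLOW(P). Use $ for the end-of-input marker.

{$, b, c, e}

FIRST(C) = {λ, e}
FIRST(P) = {λ}
FIRST(S) = {λ, b, c}  (via P b e)
FOLLOW(S) includes $ since S is the start symbol.
FOLLOW(S): in S::=b P S c, S is followed by c with FIRST {c}. Thus FOLLOW(S) = {$, c}.
FOLLOW(C): in S::=c c P C, the suffix after C is empty, so FOLLOW(C) ⊇ FOLLOW(S) = {$, c}; in C::=e C, the suffix after C is empty (adds nothing new). Thus FOLLOW(C) = {$, c}.
FOLLOW(P): in S::=c c P C, P is followed by C with FIRST {λ, e}; in S::=c c P C, the suffix after P is nullable, so FOLLOW(P) ⊇ FOLLOW(S) = {$, c}; in S::=b P S c, P is followed by S c with FIRST {b, c}; in S::=P b e, P is followed by b e with FIRST {b}. Thus FOLLOW(P) = {$, b, c, e}.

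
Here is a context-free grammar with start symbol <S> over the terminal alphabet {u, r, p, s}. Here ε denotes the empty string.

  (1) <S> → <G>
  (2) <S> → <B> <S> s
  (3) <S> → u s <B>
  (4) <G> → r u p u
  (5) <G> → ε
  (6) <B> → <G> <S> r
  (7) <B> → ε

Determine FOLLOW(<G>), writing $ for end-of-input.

FIRST(<G>) = {ε, r}
FIRST(<S>) = {ε, r, s, u}  (via <G>, <B> <S> s)
FIRST(<B>) = {ε, r, s, u}  (via <G> <S> r)
FOLLOW(<S>) includes $ since <S> is the start symbol.
FOLLOW(<S>): in <S>→<B> <S> s, <S> is followed by s with FIRST {s}; in <B>→<G> <S> r, <S> is followed by r with FIRST {r}. Thus FOLLOW(<S>) = {$, r, s}.
FOLLOW(<G>): in <S>→<G>, the suffix after <G> is empty, so FOLLOW(<G>) ⊇ FOLLOW(<S>) = {$, r, s}; in <B>→<G> <S> r, <G> is followed by <S> r with FIRST {r, s, u}. Thus FOLLOW(<G>) = {$, r, s, u}.
FOLLOW(<B>): in <S>→<B> <S> s, <B> is followed by <S> s with FIRST {r, s, u}; in <S>→u s <B>, the suffix after <B> is empty, so FOLLOW(<B>) ⊇ FOLLOW(<S>) = {$, r, s}. Thus FOLLOW(<B>) = {$, r, s, u}.

{$, r, s, u}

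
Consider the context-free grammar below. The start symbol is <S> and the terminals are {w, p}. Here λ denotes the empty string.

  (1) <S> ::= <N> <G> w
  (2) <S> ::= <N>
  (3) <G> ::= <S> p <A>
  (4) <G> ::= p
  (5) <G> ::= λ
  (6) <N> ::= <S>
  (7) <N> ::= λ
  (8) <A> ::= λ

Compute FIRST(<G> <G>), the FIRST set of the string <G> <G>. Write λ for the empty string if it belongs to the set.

FIRST(<A>) = {λ}
FIRST(<S>) = {λ, p, w}  (via <N> <G> w, <N>)
FIRST(<G>) = {λ, p, w}  (via <S> p <A>)
FIRST(<N>) = {λ, p, w}  (via <S>)
FIRST(<G> <G>): take FIRST of each symbol in turn, carrying on past any symbol whose FIRST contains λ; result {λ, p, w}.

{λ, p, w}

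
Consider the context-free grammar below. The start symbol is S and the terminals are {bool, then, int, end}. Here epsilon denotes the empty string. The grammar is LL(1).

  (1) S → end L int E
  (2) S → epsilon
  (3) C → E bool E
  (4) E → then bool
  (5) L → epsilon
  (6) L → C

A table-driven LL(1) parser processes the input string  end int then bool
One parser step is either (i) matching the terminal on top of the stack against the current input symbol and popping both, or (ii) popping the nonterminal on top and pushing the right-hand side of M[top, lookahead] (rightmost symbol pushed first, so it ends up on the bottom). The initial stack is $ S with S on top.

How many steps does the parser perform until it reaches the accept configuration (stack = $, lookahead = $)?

step 1: stack=$ S  input=end int then bool $  — expand S → end L int E
step 2: stack=$ E int L end  input=end int then bool $  — match end
step 3: stack=$ E int L  input=int then bool $  — expand L → epsilon
step 4: stack=$ E int  input=int then bool $  — match int
step 5: stack=$ E  input=then bool $  — expand E → then bool
step 6: stack=$ bool then  input=then bool $  — match then
step 7: stack=$ bool  input=bool $  — match bool
Accept reached after 7 steps.

7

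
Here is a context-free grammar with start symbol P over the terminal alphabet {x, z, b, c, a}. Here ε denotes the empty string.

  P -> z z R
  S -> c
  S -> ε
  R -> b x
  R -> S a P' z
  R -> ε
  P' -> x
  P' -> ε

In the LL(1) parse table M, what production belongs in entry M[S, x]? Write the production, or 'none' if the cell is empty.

none

FIRST(P): from P->z z R we get {z}. So FIRST(P) = {z}.
FIRST(S): from S->c we get {c}; from S->ε we get {ε}. So FIRST(S) = {ε, c}.
FIRST(P'): from P'->x we get {x}; from P'->ε we get {ε}. So FIRST(P') = {ε, x}.
FIRST(R): from R->b x we get {b}; from R->S a P' z we get {a, c}; from R->ε we get {ε}. So FIRST(R) = {ε, a, b, c}.
FOLLOW(P) includes $ since P is the start symbol.
FOLLOW(S): in R->S a P' z, S is followed by a P' z with FIRST {a}. Thus FOLLOW(S) = {a}.
For S -> c: FIRST(c) = {c}, so it goes in M[S, t] for t ∈ {c}.
For S -> ε: FIRST(ε) = {ε}, so it goes in M[S, t] for t ∈ {}; since ε ∈ FIRST, also for every t ∈ FOLLOW(S) = {a}.
None of these place a production in M[S, x].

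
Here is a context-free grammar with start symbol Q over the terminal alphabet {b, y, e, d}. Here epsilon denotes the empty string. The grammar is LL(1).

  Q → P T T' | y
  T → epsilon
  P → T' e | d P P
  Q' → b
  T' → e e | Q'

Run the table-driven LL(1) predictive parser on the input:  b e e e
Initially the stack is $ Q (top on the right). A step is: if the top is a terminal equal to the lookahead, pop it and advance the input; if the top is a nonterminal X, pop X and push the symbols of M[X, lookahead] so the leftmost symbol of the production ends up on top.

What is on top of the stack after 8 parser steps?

e

     Stack        Input      Action
  1  $ Q          b e e e $  expand Q → P T T'
  2  $ T' T P     b e e e $  expand P → T' e
  3  $ T' T e T'  b e e e $  expand T' → Q'
  4  $ T' T e Q'  b e e e $  expand Q' → b
  5  $ T' T e b   b e e e $  match b
  6  $ T' T e     e e e $    match e
  7  $ T' T       e e $      expand T → epsilon
  8  $ T'         e e $      expand T' → e e
Stack after step 8: $ e e (top = e).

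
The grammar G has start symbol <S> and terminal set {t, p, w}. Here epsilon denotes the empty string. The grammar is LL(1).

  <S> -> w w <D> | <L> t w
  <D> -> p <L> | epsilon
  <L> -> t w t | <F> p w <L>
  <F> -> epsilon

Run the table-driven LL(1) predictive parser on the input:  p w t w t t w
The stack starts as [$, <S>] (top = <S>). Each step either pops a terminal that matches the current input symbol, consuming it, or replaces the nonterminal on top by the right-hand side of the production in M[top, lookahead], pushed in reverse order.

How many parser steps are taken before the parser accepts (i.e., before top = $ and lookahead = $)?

step 1: stack=$ <S>  input=p w t w t t w $  — expand <S> -> <L> t w
step 2: stack=$ w t <L>  input=p w t w t t w $  — expand <L> -> <F> p w <L>
step 3: stack=$ w t <L> w p <F>  input=p w t w t t w $  — expand <F> -> epsilon
step 4: stack=$ w t <L> w p  input=p w t w t t w $  — match p
step 5: stack=$ w t <L> w  input=w t w t t w $  — match w
step 6: stack=$ w t <L>  input=t w t t w $  — expand <L> -> t w t
step 7: stack=$ w t t w t  input=t w t t w $  — match t
step 8: stack=$ w t t w  input=w t t w $  — match w
step 9: stack=$ w t t  input=t t w $  — match t
step 10: stack=$ w t  input=t w $  — match t
step 11: stack=$ w  input=w $  — match w
Accept reached after 11 steps.

11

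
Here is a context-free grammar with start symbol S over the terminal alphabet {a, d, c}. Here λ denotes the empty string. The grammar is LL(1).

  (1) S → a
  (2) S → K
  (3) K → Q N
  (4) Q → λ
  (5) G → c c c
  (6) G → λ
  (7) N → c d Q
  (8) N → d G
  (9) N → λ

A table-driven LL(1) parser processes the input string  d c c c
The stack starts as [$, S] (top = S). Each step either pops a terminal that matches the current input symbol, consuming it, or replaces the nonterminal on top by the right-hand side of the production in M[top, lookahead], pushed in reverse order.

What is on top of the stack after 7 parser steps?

c

step 1: stack=$ S  input=d c c c $  — expand S → K
step 2: stack=$ K  input=d c c c $  — expand K → Q N
step 3: stack=$ N Q  input=d c c c $  — expand Q → λ
step 4: stack=$ N  input=d c c c $  — expand N → d G
step 5: stack=$ G d  input=d c c c $  — match d
step 6: stack=$ G  input=c c c $  — expand G → c c c
step 7: stack=$ c c c  input=c c c $  — match c
Stack after step 7: $ c c (top = c).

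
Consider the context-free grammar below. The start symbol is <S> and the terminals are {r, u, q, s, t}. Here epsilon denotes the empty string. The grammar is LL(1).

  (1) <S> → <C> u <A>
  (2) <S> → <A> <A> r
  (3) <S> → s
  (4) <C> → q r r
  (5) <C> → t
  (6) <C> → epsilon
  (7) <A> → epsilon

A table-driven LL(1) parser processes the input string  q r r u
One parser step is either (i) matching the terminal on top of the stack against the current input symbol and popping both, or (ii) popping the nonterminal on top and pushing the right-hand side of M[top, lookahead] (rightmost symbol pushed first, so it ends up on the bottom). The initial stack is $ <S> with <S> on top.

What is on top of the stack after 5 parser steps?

u

     Stack          Input      Action
  1  $ <S>          q r r u $  expand <S> → <C> u <A>
  2  $ <A> u <C>    q r r u $  expand <C> → q r r
  3  $ <A> u r r q  q r r u $  match q
  4  $ <A> u r r    r r u $    match r
  5  $ <A> u r      r u $      match r
Stack after step 5: $ <A> u (top = u).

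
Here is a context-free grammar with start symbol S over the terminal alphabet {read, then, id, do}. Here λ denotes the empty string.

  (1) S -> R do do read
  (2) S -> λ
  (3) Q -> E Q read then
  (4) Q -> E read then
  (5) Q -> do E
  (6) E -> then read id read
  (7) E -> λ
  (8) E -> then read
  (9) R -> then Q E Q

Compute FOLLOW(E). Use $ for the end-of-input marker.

{do, read, then}

FIRST(E) = {λ, then}
FIRST(R) = {then}
FIRST(S) = {λ, then}  (via R do do read)
FIRST(Q) = {do, read, then}  (via E Q read then, E read then)
FOLLOW(S) includes $ since S is the start symbol.
FOLLOW(S): S appears on no right-hand side. Thus FOLLOW(S) = {$}.
FOLLOW(R): in S->R do do read, R is followed by do do read with FIRST {do}. Thus FOLLOW(R) = {do}.
FOLLOW(Q): in Q->E Q read then, Q is followed by read then with FIRST {read}; in R->then Q E Q (occurrence 1), Q is followed by E Q with FIRST {do, read, then}; in R->then Q E Q (occurrence 2), the suffix after Q is empty, so FOLLOW(Q) ⊇ FOLLOW(R) = {do}. Thus FOLLOW(Q) = {do, read, then}.
FOLLOW(E): in Q->E Q read then, E is followed by Q read then with FIRST {do, read, then}; in Q->E read then, E is followed by read then with FIRST {read}; in Q->do E, the suffix after E is empty, so FOLLOW(E) ⊇ FOLLOW(Q) = {do, read, then}; in R->then Q E Q, E is followed by Q with FIRST {do, read, then}. Thus FOLLOW(E) = {do, read, then}.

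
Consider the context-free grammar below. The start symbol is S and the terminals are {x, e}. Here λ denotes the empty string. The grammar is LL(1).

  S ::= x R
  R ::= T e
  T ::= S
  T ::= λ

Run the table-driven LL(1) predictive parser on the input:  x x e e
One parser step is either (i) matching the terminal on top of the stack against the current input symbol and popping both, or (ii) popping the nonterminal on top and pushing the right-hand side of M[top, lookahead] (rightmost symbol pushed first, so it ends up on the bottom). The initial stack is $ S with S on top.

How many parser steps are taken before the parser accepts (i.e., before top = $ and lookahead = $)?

10

step 1: stack=$ S  input=x x e e $  — expand S ::= x R
step 2: stack=$ R x  input=x x e e $  — match x
step 3: stack=$ R  input=x e e $  — expand R ::= T e
step 4: stack=$ e T  input=x e e $  — expand T ::= S
step 5: stack=$ e S  input=x e e $  — expand S ::= x R
step 6: stack=$ e R x  input=x e e $  — match x
step 7: stack=$ e R  input=e e $  — expand R ::= T e
step 8: stack=$ e e T  input=e e $  — expand T ::= λ
step 9: stack=$ e e  input=e e $  — match e
step 10: stack=$ e  input=e $  — match e
Accept reached after 10 steps.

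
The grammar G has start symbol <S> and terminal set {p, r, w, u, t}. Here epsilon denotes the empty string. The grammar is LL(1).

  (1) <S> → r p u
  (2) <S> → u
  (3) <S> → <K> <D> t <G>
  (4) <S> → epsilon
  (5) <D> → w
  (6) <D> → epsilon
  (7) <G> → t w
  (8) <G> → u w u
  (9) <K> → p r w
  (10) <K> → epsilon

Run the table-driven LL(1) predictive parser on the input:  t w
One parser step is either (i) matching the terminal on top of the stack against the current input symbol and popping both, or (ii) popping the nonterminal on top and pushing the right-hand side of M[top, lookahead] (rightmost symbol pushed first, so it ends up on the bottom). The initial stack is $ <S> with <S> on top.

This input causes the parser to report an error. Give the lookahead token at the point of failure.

     Stack            Input  Action
  1  $ <S>            t w $  expand <S> → <K> <D> t <G>
  2  $ <G> t <D> <K>  t w $  expand <K> → epsilon
  3  $ <G> t <D>      t w $  expand <D> → epsilon
  4  $ <G> t          t w $  match t
  5  $ <G>            w $    error: M[<G>, w] is empty

w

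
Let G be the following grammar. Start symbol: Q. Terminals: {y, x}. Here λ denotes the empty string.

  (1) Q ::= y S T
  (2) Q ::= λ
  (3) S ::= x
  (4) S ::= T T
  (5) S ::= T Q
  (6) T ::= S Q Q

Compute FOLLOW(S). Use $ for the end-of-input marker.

{$, x, y}

FIRST(Q) = {λ, y}
FIRST(S) = {x}  (via T T, T Q)
FIRST(T) = {x}  (via S Q Q)
FOLLOW(Q) includes $ since Q is the start symbol.
FOLLOW(Q): in S::=T Q, the suffix after Q is empty, so FOLLOW(Q) ⊇ FOLLOW(S) = {$, x, y}; in T::=S Q Q (occurrence 1), Q is followed by Q with FIRST {λ, y}; in T::=S Q Q (occurrence 1), the suffix after Q is nullable, so FOLLOW(Q) ⊇ FOLLOW(T) = {$, x, y}; in T::=S Q Q (occurrence 2), the suffix after Q is empty, so FOLLOW(Q) ⊇ FOLLOW(T) = {$, x, y}. Thus FOLLOW(Q) = {$, x, y}.
FOLLOW(S): in Q::=y S T, S is followed by T with FIRST {x}; in T::=S Q Q, S is followed by Q Q with FIRST {λ, y}; in T::=S Q Q, the suffix after S is nullable, so FOLLOW(S) ⊇ FOLLOW(T) = {$, x, y}. Thus FOLLOW(S) = {$, x, y}.
FOLLOW(T): in Q::=y S T, the suffix after T is empty, so FOLLOW(T) ⊇ FOLLOW(Q) = {$, x, y}; in S::=T T (occurrence 1), T is followed by T with FIRST {x}; in S::=T T (occurrence 2), the suffix after T is empty, so FOLLOW(T) ⊇ FOLLOW(S) = {$, x, y}; in S::=T Q, T is followed by Q with FIRST {λ, y}; in S::=T Q, the suffix after T is nullable, so FOLLOW(T) ⊇ FOLLOW(S) = {$, x, y}. Thus FOLLOW(T) = {$, x, y}.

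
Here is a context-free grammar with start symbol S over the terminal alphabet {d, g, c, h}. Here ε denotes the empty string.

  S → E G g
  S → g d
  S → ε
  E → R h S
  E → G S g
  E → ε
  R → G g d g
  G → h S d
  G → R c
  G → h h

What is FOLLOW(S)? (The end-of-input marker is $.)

FIRST(S): from S→E G g we get {h}; from S→g d we get {g}; from S→ε we get {ε}. So FIRST(S) = {ε, g, h}.
FIRST(E): from E→R h S we get {h}; from E→G S g we get {h}; from E→ε we get {ε}. So FIRST(E) = {ε, h}.
FIRST(R): from R→G g d g we get {h}. So FIRST(R) = {h}.
FIRST(G): from G→h S d we get {h}; from G→R c we get {h}; from G→h h we get {h}. So FIRST(G) = {h}.
FOLLOW(S) includes $ since S is the start symbol.
FOLLOW(E): in S→E G g, E is followed by G g with FIRST {h}. Thus FOLLOW(E) = {h}.
FOLLOW(S): in E→R h S, the suffix after S is empty, so FOLLOW(S) ⊇ FOLLOW(E) = {h}; in E→G S g, S is followed by g with FIRST {g}; in G→h S d, S is followed by d with FIRST {d}. Thus FOLLOW(S) = {$, d, g, h}.
FOLLOW(R): in E→R h S, R is followed by h S with FIRST {h}; in G→R c, R is followed by c with FIRST {c}. Thus FOLLOW(R) = {c, h}.
FOLLOW(G): in S→E G g, G is followed by g with FIRST {g}; in E→G S g, G is followed by S g with FIRST {g, h}; in R→G g d g, G is followed by g d g with FIRST {g}. Thus FOLLOW(G) = {g, h}.

{$, d, g, h}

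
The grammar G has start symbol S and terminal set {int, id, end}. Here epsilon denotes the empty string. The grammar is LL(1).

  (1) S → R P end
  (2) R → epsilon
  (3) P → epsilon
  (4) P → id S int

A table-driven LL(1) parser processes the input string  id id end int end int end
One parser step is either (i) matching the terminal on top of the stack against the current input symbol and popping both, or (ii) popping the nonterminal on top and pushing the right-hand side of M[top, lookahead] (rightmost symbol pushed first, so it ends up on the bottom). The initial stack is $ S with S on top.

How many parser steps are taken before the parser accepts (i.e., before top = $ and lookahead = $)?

16

      Stack                      Input                        Action
   1  $ S                        id id end int end int end $  expand S → R P end
   2  $ end P R                  id id end int end int end $  expand R → epsilon
   3  $ end P                    id id end int end int end $  expand P → id S int
   4  $ end int S id             id id end int end int end $  match id
   5  $ end int S                id end int end int end $     expand S → R P end
   6  $ end int end P R          id end int end int end $     expand R → epsilon
   7  $ end int end P            id end int end int end $     expand P → id S int
   8  $ end int end int S id     id end int end int end $     match id
   9  $ end int end int S        end int end int end $        expand S → R P end
  10  $ end int end int end P R  end int end int end $        expand R → epsilon
  11  $ end int end int end P    end int end int end $        expand P → epsilon
  12  $ end int end int end      end int end int end $        match end
  13  $ end int end int          int end int end $            match int
  14  $ end int end              end int end $                match end
  15  $ end int                  int end $                    match int
  16  $ end                      end $                        match end
Accept reached after 16 steps.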